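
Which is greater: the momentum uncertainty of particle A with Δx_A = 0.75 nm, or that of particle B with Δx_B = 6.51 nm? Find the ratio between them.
Particle A has the larger minimum momentum uncertainty, by a factor of 8.68.

For each particle, the minimum momentum uncertainty is Δp_min = ℏ/(2Δx):

Particle A: Δp_A = ℏ/(2×7.500e-10 m) = 7.030e-26 kg·m/s
Particle B: Δp_B = ℏ/(2×6.510e-09 m) = 8.100e-27 kg·m/s

Ratio: Δp_A/Δp_B = 8.68

Since Δp_min ∝ 1/Δx, the particle with smaller position uncertainty (A) has larger momentum uncertainty.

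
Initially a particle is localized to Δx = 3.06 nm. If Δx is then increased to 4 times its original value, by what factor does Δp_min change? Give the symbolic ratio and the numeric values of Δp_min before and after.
Original Δp_min = 1.723 × 10^-26 kg·m/s; new Δp'_min = 4.308 × 10^-27 kg·m/s; ratio Δp'_min/Δp_min = 1/4.

From the uncertainty principle ΔxΔp ≥ ℏ/2, the minimum momentum uncertainty is Δp_min = ℏ/(2Δx).

Original (Δx = 3.06 nm = 3.060e-09 m):
Δp_min = (1.055e-34 J·s)/(2 × 3.060e-09 m) = 1.723e-26 kg·m/s

When Δx → 4Δx:
Δp'_min = ℏ/(2 × 4Δx) = (1/4) × ℏ/(2Δx) = (1/4) × Δp_min
Δp'_min = 1/4 × 1.723e-26 kg·m/s = 4.308e-27 kg·m/s

Since Δp_min ∝ 1/Δx, when Δx is increased to 4 times its original value, Δp_min decreases to 1/4 of its original value.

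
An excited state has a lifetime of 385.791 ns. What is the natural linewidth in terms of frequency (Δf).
206.271 kHz

Using the energy-time uncertainty principle and E = hf:
ΔEΔt ≥ ℏ/2
hΔf·Δt ≥ ℏ/2

The minimum frequency uncertainty is:
Δf = ℏ/(2hτ) = 1/(4πτ)
Δf = 1/(4π × 3.858e-07 s)
Δf = 2.063e+05 Hz = 206.271 kHz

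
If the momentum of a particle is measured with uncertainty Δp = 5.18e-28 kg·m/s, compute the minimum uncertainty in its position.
101.793 nm

Using the Heisenberg uncertainty principle:
ΔxΔp ≥ ℏ/2

The minimum uncertainty in position is:
Δx_min = ℏ/(2Δp)
Δx_min = (1.055e-34 J·s) / (2 × 5.180e-28 kg·m/s)
Δx_min = 1.018e-07 m = 101.793 nm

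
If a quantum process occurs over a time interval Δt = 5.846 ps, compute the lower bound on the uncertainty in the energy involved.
56.296 μeV

Using the energy-time uncertainty principle:
ΔEΔt ≥ ℏ/2

The minimum uncertainty in energy is:
ΔE_min = ℏ/(2Δt)
ΔE_min = (1.055e-34 J·s) / (2 × 5.846e-12 s)
ΔE_min = 9.020e-24 J = 56.296 μeV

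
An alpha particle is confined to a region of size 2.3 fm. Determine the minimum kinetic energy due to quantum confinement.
246.845 keV

Using the uncertainty principle:

1. Position uncertainty: Δx ≈ 2.300e-15 m
2. Minimum momentum uncertainty: Δp = ℏ/(2Δx) = 2.293e-20 kg·m/s
3. Minimum kinetic energy:
   KE = (Δp)²/(2m) = (2.293e-20)²/(2 × 6.645e-27 kg)
   KE = 3.955e-14 J = 246.845 keV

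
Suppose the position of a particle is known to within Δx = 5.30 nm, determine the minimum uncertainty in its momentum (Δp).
9.949 × 10^-27 kg·m/s

Using the Heisenberg uncertainty principle:
ΔxΔp ≥ ℏ/2

The minimum uncertainty in momentum is:
Δp_min = ℏ/(2Δx)
Δp_min = (1.055e-34 J·s) / (2 × 5.300e-09 m)
Δp_min = 9.949e-27 kg·m/s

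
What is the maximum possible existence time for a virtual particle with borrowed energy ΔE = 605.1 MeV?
5.439 × 10^-25 s

Using the energy-time uncertainty principle:
ΔEΔt ≥ ℏ/2

For a virtual particle borrowing energy ΔE, the maximum lifetime is:
Δt_max = ℏ/(2ΔE)

Converting energy:
ΔE = 605.1 MeV = 9.695e-11 J

Δt_max = (1.055e-34 J·s) / (2 × 9.695e-11 J)
Δt_max = 5.439e-25 s = 5.439 × 10^-25 s

Virtual particles with higher borrowed energy exist for shorter times.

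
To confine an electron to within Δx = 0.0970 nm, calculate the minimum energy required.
1.012 eV

Localizing a particle requires giving it sufficient momentum uncertainty:

1. From uncertainty principle: Δp ≥ ℏ/(2Δx)
   Δp_min = (1.055e-34 J·s) / (2 × 9.700e-11 m)
   Δp_min = 5.436e-25 kg·m/s

2. This momentum uncertainty corresponds to kinetic energy:
   KE ≈ (Δp)²/(2m) = (5.436e-25)²/(2 × 9.109e-31 kg)
   KE = 1.622e-19 J = 1.012 eV

Tighter localization requires more energy.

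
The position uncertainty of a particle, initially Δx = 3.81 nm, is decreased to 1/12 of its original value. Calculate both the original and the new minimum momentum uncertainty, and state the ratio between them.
Original Δp_min = 1.384 × 10^-26 kg·m/s; new Δp'_min = 1.661 × 10^-25 kg·m/s; ratio Δp'_min/Δp_min = 12.

From the uncertainty principle ΔxΔp ≥ ℏ/2, the minimum momentum uncertainty is Δp_min = ℏ/(2Δx).

Original (Δx = 3.81 nm = 3.810e-09 m):
Δp_min = (1.055e-34 J·s)/(2 × 3.810e-09 m) = 1.384e-26 kg·m/s

When Δx → (1/12)Δx:
Δp'_min = ℏ/(2 × (1/12)Δx) = 12 × ℏ/(2Δx) = 12 × Δp_min
Δp'_min = 12 × 1.384e-26 kg·m/s = 1.661e-25 kg·m/s

Since Δp_min ∝ 1/Δx, when Δx is decreased to 1/12 of its original value, Δp_min increases to 12 times its original value.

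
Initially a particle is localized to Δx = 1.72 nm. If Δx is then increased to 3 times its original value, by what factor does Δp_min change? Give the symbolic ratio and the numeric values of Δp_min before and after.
Original Δp_min = 3.066 × 10^-26 kg·m/s; new Δp'_min = 1.022 × 10^-26 kg·m/s; ratio Δp'_min/Δp_min = 1/3.

From the uncertainty principle ΔxΔp ≥ ℏ/2, the minimum momentum uncertainty is Δp_min = ℏ/(2Δx).

Original (Δx = 1.72 nm = 1.720e-09 m):
Δp_min = (1.055e-34 J·s)/(2 × 1.720e-09 m) = 3.066e-26 kg·m/s

When Δx → 3Δx:
Δp'_min = ℏ/(2 × 3Δx) = (1/3) × ℏ/(2Δx) = (1/3) × Δp_min
Δp'_min = 1/3 × 3.066e-26 kg·m/s = 1.022e-26 kg·m/s

Since Δp_min ∝ 1/Δx, when Δx is increased to 3 times its original value, Δp_min decreases to 1/3 of its original value.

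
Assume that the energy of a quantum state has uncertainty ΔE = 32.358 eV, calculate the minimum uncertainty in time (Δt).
10.171 as

Using the energy-time uncertainty principle:
ΔEΔt ≥ ℏ/2

The minimum uncertainty in time is:
Δt_min = ℏ/(2ΔE)
Δt_min = (1.055e-34 J·s) / (2 × 5.184e-18 J)
Δt_min = 1.017e-17 s = 10.171 as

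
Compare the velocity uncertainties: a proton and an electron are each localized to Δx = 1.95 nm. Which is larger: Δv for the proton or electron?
The electron has the larger minimum velocity uncertainty, by a ratio of 1836.2.

For both particles, Δp_min = ℏ/(2Δx) = 2.704e-26 kg·m/s (same for both).

The velocity uncertainty is Δv = Δp/m:
- proton: Δv = 2.704e-26 / 1.673e-27 = 1.617e+01 m/s = 16.166 m/s
- electron: Δv = 2.704e-26 / 9.109e-31 = 2.968e+04 m/s = 29.684 km/s

Ratio: 2.968e+04 / 1.617e+01 = 1836.2

The lighter particle has larger velocity uncertainty because Δv ∝ 1/m.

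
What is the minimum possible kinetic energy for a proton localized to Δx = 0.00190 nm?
1.437 eV

Localizing a particle requires giving it sufficient momentum uncertainty:

1. From uncertainty principle: Δp ≥ ℏ/(2Δx)
   Δp_min = (1.055e-34 J·s) / (2 × 1.900e-12 m)
   Δp_min = 2.775e-23 kg·m/s

2. This momentum uncertainty corresponds to kinetic energy:
   KE ≈ (Δp)²/(2m) = (2.775e-23)²/(2 × 1.673e-27 kg)
   KE = 2.302e-19 J = 1.437 eV

Tighter localization requires more energy.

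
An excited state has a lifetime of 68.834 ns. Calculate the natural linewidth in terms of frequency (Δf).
1.156 MHz

Using the energy-time uncertainty principle and E = hf:
ΔEΔt ≥ ℏ/2
hΔf·Δt ≥ ℏ/2

The minimum frequency uncertainty is:
Δf = ℏ/(2hτ) = 1/(4πτ)
Δf = 1/(4π × 6.883e-08 s)
Δf = 1.156e+06 Hz = 1.156 MHz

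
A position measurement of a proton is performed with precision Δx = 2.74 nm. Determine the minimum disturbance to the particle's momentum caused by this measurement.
1.924 × 10^-26 kg·m/s

The uncertainty principle implies that measuring position disturbs momentum:
ΔxΔp ≥ ℏ/2

When we measure position with precision Δx, we necessarily introduce a momentum uncertainty:
Δp ≥ ℏ/(2Δx)
Δp_min = (1.055e-34 J·s) / (2 × 2.740e-09 m)
Δp_min = 1.924e-26 kg·m/s

The more precisely we measure position, the greater the momentum disturbance.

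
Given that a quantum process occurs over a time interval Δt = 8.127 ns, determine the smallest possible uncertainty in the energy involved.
40.495 neV

Using the energy-time uncertainty principle:
ΔEΔt ≥ ℏ/2

The minimum uncertainty in energy is:
ΔE_min = ℏ/(2Δt)
ΔE_min = (1.055e-34 J·s) / (2 × 8.127e-09 s)
ΔE_min = 6.488e-27 J = 40.495 neV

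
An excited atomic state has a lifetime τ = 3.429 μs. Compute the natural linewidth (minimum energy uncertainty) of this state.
95.977 peV

Using the energy-time uncertainty principle:
ΔEΔt ≥ ℏ/2

The lifetime τ represents the time uncertainty Δt.
The natural linewidth (minimum energy uncertainty) is:

ΔE = ℏ/(2τ)
ΔE = (1.055e-34 J·s) / (2 × 3.429e-06 s)
ΔE = 1.538e-29 J = 95.977 peV

This natural linewidth limits the precision of spectroscopic measurements.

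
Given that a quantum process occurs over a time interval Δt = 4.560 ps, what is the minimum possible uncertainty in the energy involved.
72.172 μeV

Using the energy-time uncertainty principle:
ΔEΔt ≥ ℏ/2

The minimum uncertainty in energy is:
ΔE_min = ℏ/(2Δt)
ΔE_min = (1.055e-34 J·s) / (2 × 4.560e-12 s)
ΔE_min = 1.156e-23 J = 72.172 μeV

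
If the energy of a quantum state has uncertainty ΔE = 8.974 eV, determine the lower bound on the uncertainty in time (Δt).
36.673 as

Using the energy-time uncertainty principle:
ΔEΔt ≥ ℏ/2

The minimum uncertainty in time is:
Δt_min = ℏ/(2ΔE)
Δt_min = (1.055e-34 J·s) / (2 × 1.438e-18 J)
Δt_min = 3.667e-17 s = 36.673 as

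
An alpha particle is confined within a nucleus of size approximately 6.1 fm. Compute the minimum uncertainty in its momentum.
8.644 × 10^-21 kg·m/s

Using the Heisenberg uncertainty principle:
ΔxΔp ≥ ℏ/2

With Δx ≈ L = 6.100e-15 m (the confinement size):
Δp_min = ℏ/(2Δx)
Δp_min = (1.055e-34 J·s) / (2 × 6.100e-15 m)
Δp_min = 8.644e-21 kg·m/s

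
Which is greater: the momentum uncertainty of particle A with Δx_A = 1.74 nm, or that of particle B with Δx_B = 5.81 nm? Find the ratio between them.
Particle A has the larger minimum momentum uncertainty, by a factor of 3.34.

For each particle, the minimum momentum uncertainty is Δp_min = ℏ/(2Δx):

Particle A: Δp_A = ℏ/(2×1.740e-09 m) = 3.030e-26 kg·m/s
Particle B: Δp_B = ℏ/(2×5.810e-09 m) = 9.075e-27 kg·m/s

Ratio: Δp_A/Δp_B = 3.34

Since Δp_min ∝ 1/Δx, the particle with smaller position uncertainty (A) has larger momentum uncertainty.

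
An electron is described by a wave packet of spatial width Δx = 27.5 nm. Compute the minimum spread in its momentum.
1.917 × 10^-27 kg·m/s

For a wave packet, the spatial width Δx and momentum spread Δp are related by the uncertainty principle:
ΔxΔp ≥ ℏ/2

The minimum momentum spread is:
Δp_min = ℏ/(2Δx)
Δp_min = (1.055e-34 J·s) / (2 × 2.750e-08 m)
Δp_min = 1.917e-27 kg·m/s

A wave packet cannot have both a well-defined position and well-defined momentum.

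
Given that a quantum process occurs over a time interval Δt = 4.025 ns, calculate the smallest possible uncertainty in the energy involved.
81.765 neV

Using the energy-time uncertainty principle:
ΔEΔt ≥ ℏ/2

The minimum uncertainty in energy is:
ΔE_min = ℏ/(2Δt)
ΔE_min = (1.055e-34 J·s) / (2 × 4.025e-09 s)
ΔE_min = 1.310e-26 J = 81.765 neV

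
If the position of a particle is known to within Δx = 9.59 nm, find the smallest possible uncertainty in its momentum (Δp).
5.498 × 10^-27 kg·m/s

Using the Heisenberg uncertainty principle:
ΔxΔp ≥ ℏ/2

The minimum uncertainty in momentum is:
Δp_min = ℏ/(2Δx)
Δp_min = (1.055e-34 J·s) / (2 × 9.590e-09 m)
Δp_min = 5.498e-27 kg·m/s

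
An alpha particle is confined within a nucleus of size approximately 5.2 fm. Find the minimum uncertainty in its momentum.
1.014 × 10^-20 kg·m/s

Using the Heisenberg uncertainty principle:
ΔxΔp ≥ ℏ/2

With Δx ≈ L = 5.200e-15 m (the confinement size):
Δp_min = ℏ/(2Δx)
Δp_min = (1.055e-34 J·s) / (2 × 5.200e-15 m)
Δp_min = 1.014e-20 kg·m/s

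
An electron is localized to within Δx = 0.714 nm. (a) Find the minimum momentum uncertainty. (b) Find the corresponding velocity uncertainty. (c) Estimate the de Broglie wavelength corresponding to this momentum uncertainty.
(a) Δp_min = 7.385 × 10^-26 kg·m/s
(b) Δv_min = 81.070 km/s
(c) λ_dB = 8.972 nm

Step-by-step:

(a) From the uncertainty principle:
Δp_min = ℏ/(2Δx) = (1.055e-34 J·s)/(2 × 7.140e-10 m) = 7.385e-26 kg·m/s

(b) The velocity uncertainty:
Δv = Δp/m = (7.385e-26 kg·m/s)/(9.109e-31 kg) = 8.107e+04 m/s = 81.070 km/s

(c) The de Broglie wavelength for this momentum:
λ = h/p = (6.626e-34 J·s)/(7.385e-26 kg·m/s) = 8.972e-09 m = 8.972 nm

Note: The de Broglie wavelength is comparable to the localization size, as expected from wave-particle duality.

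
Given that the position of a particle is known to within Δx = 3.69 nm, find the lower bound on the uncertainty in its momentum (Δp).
1.429 × 10^-26 kg·m/s

Using the Heisenberg uncertainty principle:
ΔxΔp ≥ ℏ/2

The minimum uncertainty in momentum is:
Δp_min = ℏ/(2Δx)
Δp_min = (1.055e-34 J·s) / (2 × 3.690e-09 m)
Δp_min = 1.429e-26 kg·m/s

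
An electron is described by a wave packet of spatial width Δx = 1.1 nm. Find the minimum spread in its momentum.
4.794 × 10^-26 kg·m/s

For a wave packet, the spatial width Δx and momentum spread Δp are related by the uncertainty principle:
ΔxΔp ≥ ℏ/2

The minimum momentum spread is:
Δp_min = ℏ/(2Δx)
Δp_min = (1.055e-34 J·s) / (2 × 1.100e-09 m)
Δp_min = 4.794e-26 kg·m/s

A wave packet cannot have both a well-defined position and well-defined momentum.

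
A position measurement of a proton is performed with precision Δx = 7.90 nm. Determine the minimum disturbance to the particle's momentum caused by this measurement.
6.675 × 10^-27 kg·m/s

The uncertainty principle implies that measuring position disturbs momentum:
ΔxΔp ≥ ℏ/2

When we measure position with precision Δx, we necessarily introduce a momentum uncertainty:
Δp ≥ ℏ/(2Δx)
Δp_min = (1.055e-34 J·s) / (2 × 7.900e-09 m)
Δp_min = 6.675e-27 kg·m/s

The more precisely we measure position, the greater the momentum disturbance.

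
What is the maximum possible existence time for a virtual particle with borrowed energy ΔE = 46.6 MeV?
7.062 ys

Using the energy-time uncertainty principle:
ΔEΔt ≥ ℏ/2

For a virtual particle borrowing energy ΔE, the maximum lifetime is:
Δt_max = ℏ/(2ΔE)

Converting energy:
ΔE = 46.6 MeV = 7.466e-12 J

Δt_max = (1.055e-34 J·s) / (2 × 7.466e-12 J)
Δt_max = 7.062e-24 s = 7.062 ys

Virtual particles with higher borrowed energy exist for shorter times.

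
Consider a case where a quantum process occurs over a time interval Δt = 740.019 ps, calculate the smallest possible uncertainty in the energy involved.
444.726 neV

Using the energy-time uncertainty principle:
ΔEΔt ≥ ℏ/2

The minimum uncertainty in energy is:
ΔE_min = ℏ/(2Δt)
ΔE_min = (1.055e-34 J·s) / (2 × 7.400e-10 s)
ΔE_min = 7.125e-26 J = 444.726 neV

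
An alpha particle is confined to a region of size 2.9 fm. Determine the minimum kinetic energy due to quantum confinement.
155.268 keV

Using the uncertainty principle:

1. Position uncertainty: Δx ≈ 2.900e-15 m
2. Minimum momentum uncertainty: Δp = ℏ/(2Δx) = 1.818e-20 kg·m/s
3. Minimum kinetic energy:
   KE = (Δp)²/(2m) = (1.818e-20)²/(2 × 6.645e-27 kg)
   KE = 2.488e-14 J = 155.268 keV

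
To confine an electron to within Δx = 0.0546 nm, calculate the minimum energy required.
3.195 eV

Localizing a particle requires giving it sufficient momentum uncertainty:

1. From uncertainty principle: Δp ≥ ℏ/(2Δx)
   Δp_min = (1.055e-34 J·s) / (2 × 5.460e-11 m)
   Δp_min = 9.657e-25 kg·m/s

2. This momentum uncertainty corresponds to kinetic energy:
   KE ≈ (Δp)²/(2m) = (9.657e-25)²/(2 × 9.109e-31 kg)
   KE = 5.119e-19 J = 3.195 eV

Tighter localization requires more energy.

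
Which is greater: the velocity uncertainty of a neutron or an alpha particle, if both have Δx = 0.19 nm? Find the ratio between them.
The neutron has the larger minimum velocity uncertainty, by a ratio of 4.0.

For both particles, Δp_min = ℏ/(2Δx) = 2.775e-25 kg·m/s (same for both).

The velocity uncertainty is Δv = Δp/m:
- neutron: Δv = 2.775e-25 / 1.675e-27 = 1.657e+02 m/s = 165.690 m/s
- alpha particle: Δv = 2.775e-25 / 6.645e-27 = 4.177e+01 m/s = 41.766 m/s

Ratio: 1.657e+02 / 4.177e+01 = 4.0

The lighter particle has larger velocity uncertainty because Δv ∝ 1/m.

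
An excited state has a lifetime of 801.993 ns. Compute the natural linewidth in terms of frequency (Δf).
99.225 kHz

Using the energy-time uncertainty principle and E = hf:
ΔEΔt ≥ ℏ/2
hΔf·Δt ≥ ℏ/2

The minimum frequency uncertainty is:
Δf = ℏ/(2hτ) = 1/(4πτ)
Δf = 1/(4π × 8.020e-07 s)
Δf = 9.922e+04 Hz = 99.225 kHz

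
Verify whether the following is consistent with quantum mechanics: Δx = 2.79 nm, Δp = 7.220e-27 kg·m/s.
No, it violates the uncertainty principle (impossible measurement).

Calculate the product ΔxΔp:
ΔxΔp = (2.790e-09 m) × (7.220e-27 kg·m/s)
ΔxΔp = 2.014e-35 J·s

Compare to the minimum allowed value ℏ/2:
ℏ/2 = 5.273e-35 J·s

Since ΔxΔp = 2.014e-35 J·s < 5.273e-35 J·s = ℏ/2,
the measurement violates the uncertainty principle.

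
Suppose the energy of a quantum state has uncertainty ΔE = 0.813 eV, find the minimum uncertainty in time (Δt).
404.804 as

Using the energy-time uncertainty principle:
ΔEΔt ≥ ℏ/2

The minimum uncertainty in time is:
Δt_min = ℏ/(2ΔE)
Δt_min = (1.055e-34 J·s) / (2 × 1.303e-19 J)
Δt_min = 4.048e-16 s = 404.804 as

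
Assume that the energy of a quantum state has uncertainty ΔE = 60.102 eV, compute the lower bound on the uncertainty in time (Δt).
5.476 as

Using the energy-time uncertainty principle:
ΔEΔt ≥ ℏ/2

The minimum uncertainty in time is:
Δt_min = ℏ/(2ΔE)
Δt_min = (1.055e-34 J·s) / (2 × 9.629e-18 J)
Δt_min = 5.476e-18 s = 5.476 as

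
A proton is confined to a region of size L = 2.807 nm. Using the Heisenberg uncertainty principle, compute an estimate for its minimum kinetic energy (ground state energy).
658.369 neV

Using the uncertainty principle to estimate ground state energy:

1. The position uncertainty is approximately the confinement size:
   Δx ≈ L = 2.807e-09 m

2. From ΔxΔp ≥ ℏ/2, the minimum momentum uncertainty is:
   Δp ≈ ℏ/(2L) = 1.878e-26 kg·m/s

3. The kinetic energy is approximately:
   KE ≈ (Δp)²/(2m) = (1.878e-26)²/(2 × 1.673e-27 kg)
   KE ≈ 1.055e-25 J = 658.369 neV

This is an order-of-magnitude estimate of the ground state energy.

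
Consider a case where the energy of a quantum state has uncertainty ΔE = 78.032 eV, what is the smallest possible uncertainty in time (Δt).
4.218 as

Using the energy-time uncertainty principle:
ΔEΔt ≥ ℏ/2

The minimum uncertainty in time is:
Δt_min = ℏ/(2ΔE)
Δt_min = (1.055e-34 J·s) / (2 × 1.250e-17 J)
Δt_min = 4.218e-18 s = 4.218 as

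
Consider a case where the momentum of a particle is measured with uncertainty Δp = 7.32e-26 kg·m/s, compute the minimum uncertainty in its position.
720.336 pm

Using the Heisenberg uncertainty principle:
ΔxΔp ≥ ℏ/2

The minimum uncertainty in position is:
Δx_min = ℏ/(2Δp)
Δx_min = (1.055e-34 J·s) / (2 × 7.320e-26 kg·m/s)
Δx_min = 7.203e-10 m = 720.336 pm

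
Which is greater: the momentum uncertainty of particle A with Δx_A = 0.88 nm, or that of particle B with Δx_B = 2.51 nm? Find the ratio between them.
Particle A has the larger minimum momentum uncertainty, by a factor of 2.85.

For each particle, the minimum momentum uncertainty is Δp_min = ℏ/(2Δx):

Particle A: Δp_A = ℏ/(2×8.800e-10 m) = 5.992e-26 kg·m/s
Particle B: Δp_B = ℏ/(2×2.510e-09 m) = 2.101e-26 kg·m/s

Ratio: Δp_A/Δp_B = 2.85

Since Δp_min ∝ 1/Δx, the particle with smaller position uncertainty (A) has larger momentum uncertainty.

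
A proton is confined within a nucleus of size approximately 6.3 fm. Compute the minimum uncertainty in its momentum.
8.370 × 10^-21 kg·m/s

Using the Heisenberg uncertainty principle:
ΔxΔp ≥ ℏ/2

With Δx ≈ L = 6.300e-15 m (the confinement size):
Δp_min = ℏ/(2Δx)
Δp_min = (1.055e-34 J·s) / (2 × 6.300e-15 m)
Δp_min = 8.370e-21 kg·m/s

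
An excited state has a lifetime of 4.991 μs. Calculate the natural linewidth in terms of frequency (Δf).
15.944 kHz

Using the energy-time uncertainty principle and E = hf:
ΔEΔt ≥ ℏ/2
hΔf·Δt ≥ ℏ/2

The minimum frequency uncertainty is:
Δf = ℏ/(2hτ) = 1/(4πτ)
Δf = 1/(4π × 4.991e-06 s)
Δf = 1.594e+04 Hz = 15.944 kHz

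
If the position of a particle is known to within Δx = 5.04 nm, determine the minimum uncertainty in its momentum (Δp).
1.046 × 10^-26 kg·m/s

Using the Heisenberg uncertainty principle:
ΔxΔp ≥ ℏ/2

The minimum uncertainty in momentum is:
Δp_min = ℏ/(2Δx)
Δp_min = (1.055e-34 J·s) / (2 × 5.040e-09 m)
Δp_min = 1.046e-26 kg·m/s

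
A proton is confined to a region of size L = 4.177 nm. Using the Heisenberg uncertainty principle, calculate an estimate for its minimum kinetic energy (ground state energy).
297.321 neV

Using the uncertainty principle to estimate ground state energy:

1. The position uncertainty is approximately the confinement size:
   Δx ≈ L = 4.177e-09 m

2. From ΔxΔp ≥ ℏ/2, the minimum momentum uncertainty is:
   Δp ≈ ℏ/(2L) = 1.262e-26 kg·m/s

3. The kinetic energy is approximately:
   KE ≈ (Δp)²/(2m) = (1.262e-26)²/(2 × 1.673e-27 kg)
   KE ≈ 4.764e-26 J = 297.321 neV

This is an order-of-magnitude estimate of the ground state energy.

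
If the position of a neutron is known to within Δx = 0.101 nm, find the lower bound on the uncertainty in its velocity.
311.694 m/s

Using the Heisenberg uncertainty principle and Δp = mΔv:
ΔxΔp ≥ ℏ/2
Δx(mΔv) ≥ ℏ/2

The minimum uncertainty in velocity is:
Δv_min = ℏ/(2mΔx)
Δv_min = (1.055e-34 J·s) / (2 × 1.675e-27 kg × 1.010e-10 m)
Δv_min = 3.117e+02 m/s = 311.694 m/s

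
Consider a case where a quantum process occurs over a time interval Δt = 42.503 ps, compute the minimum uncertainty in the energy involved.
7.743 μeV

Using the energy-time uncertainty principle:
ΔEΔt ≥ ℏ/2

The minimum uncertainty in energy is:
ΔE_min = ℏ/(2Δt)
ΔE_min = (1.055e-34 J·s) / (2 × 4.250e-11 s)
ΔE_min = 1.241e-24 J = 7.743 μeV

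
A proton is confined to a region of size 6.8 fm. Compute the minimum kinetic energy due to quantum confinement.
112.185 keV

Using the uncertainty principle:

1. Position uncertainty: Δx ≈ 6.800e-15 m
2. Minimum momentum uncertainty: Δp = ℏ/(2Δx) = 7.754e-21 kg·m/s
3. Minimum kinetic energy:
   KE = (Δp)²/(2m) = (7.754e-21)²/(2 × 1.673e-27 kg)
   KE = 1.797e-14 J = 112.185 keV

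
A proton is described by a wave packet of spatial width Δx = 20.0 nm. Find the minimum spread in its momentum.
2.636 × 10^-27 kg·m/s

For a wave packet, the spatial width Δx and momentum spread Δp are related by the uncertainty principle:
ΔxΔp ≥ ℏ/2

The minimum momentum spread is:
Δp_min = ℏ/(2Δx)
Δp_min = (1.055e-34 J·s) / (2 × 2.000e-08 m)
Δp_min = 2.636e-27 kg·m/s

A wave packet cannot have both a well-defined position and well-defined momentum.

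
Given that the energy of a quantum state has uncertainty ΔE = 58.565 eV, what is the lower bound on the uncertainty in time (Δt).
5.619 as

Using the energy-time uncertainty principle:
ΔEΔt ≥ ℏ/2

The minimum uncertainty in time is:
Δt_min = ℏ/(2ΔE)
Δt_min = (1.055e-34 J·s) / (2 × 9.383e-18 J)
Δt_min = 5.619e-18 s = 5.619 as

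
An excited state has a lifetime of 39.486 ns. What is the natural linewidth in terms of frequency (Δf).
2.015 MHz

Using the energy-time uncertainty principle and E = hf:
ΔEΔt ≥ ℏ/2
hΔf·Δt ≥ ℏ/2

The minimum frequency uncertainty is:
Δf = ℏ/(2hτ) = 1/(4πτ)
Δf = 1/(4π × 3.949e-08 s)
Δf = 2.015e+06 Hz = 2.015 MHz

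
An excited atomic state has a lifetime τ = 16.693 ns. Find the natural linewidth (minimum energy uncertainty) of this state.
19.715 neV

Using the energy-time uncertainty principle:
ΔEΔt ≥ ℏ/2

The lifetime τ represents the time uncertainty Δt.
The natural linewidth (minimum energy uncertainty) is:

ΔE = ℏ/(2τ)
ΔE = (1.055e-34 J·s) / (2 × 1.669e-08 s)
ΔE = 3.159e-27 J = 19.715 neV

This natural linewidth limits the precision of spectroscopic measurements.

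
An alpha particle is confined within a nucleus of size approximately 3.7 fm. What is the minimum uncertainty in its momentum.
1.425 × 10^-20 kg·m/s

Using the Heisenberg uncertainty principle:
ΔxΔp ≥ ℏ/2

With Δx ≈ L = 3.700e-15 m (the confinement size):
Δp_min = ℏ/(2Δx)
Δp_min = (1.055e-34 J·s) / (2 × 3.700e-15 m)
Δp_min = 1.425e-20 kg·m/s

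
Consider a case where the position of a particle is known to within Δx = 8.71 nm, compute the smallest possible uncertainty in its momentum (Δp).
6.054 × 10^-27 kg·m/s

Using the Heisenberg uncertainty principle:
ΔxΔp ≥ ℏ/2

The minimum uncertainty in momentum is:
Δp_min = ℏ/(2Δx)
Δp_min = (1.055e-34 J·s) / (2 × 8.710e-09 m)
Δp_min = 6.054e-27 kg·m/s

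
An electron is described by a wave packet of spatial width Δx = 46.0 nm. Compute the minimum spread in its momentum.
1.146 × 10^-27 kg·m/s

For a wave packet, the spatial width Δx and momentum spread Δp are related by the uncertainty principle:
ΔxΔp ≥ ℏ/2

The minimum momentum spread is:
Δp_min = ℏ/(2Δx)
Δp_min = (1.055e-34 J·s) / (2 × 4.600e-08 m)
Δp_min = 1.146e-27 kg·m/s

A wave packet cannot have both a well-defined position and well-defined momentum.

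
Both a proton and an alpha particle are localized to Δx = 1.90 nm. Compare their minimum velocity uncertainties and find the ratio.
The proton has the larger minimum velocity uncertainty, by a ratio of 4.0.

For both particles, Δp_min = ℏ/(2Δx) = 2.775e-26 kg·m/s (same for both).

The velocity uncertainty is Δv = Δp/m:
- proton: Δv = 2.775e-26 / 1.673e-27 = 1.659e+01 m/s = 16.592 m/s
- alpha particle: Δv = 2.775e-26 / 6.645e-27 = 4.177e+00 m/s = 4.177 m/s

Ratio: 1.659e+01 / 4.177e+00 = 4.0

The lighter particle has larger velocity uncertainty because Δv ∝ 1/m.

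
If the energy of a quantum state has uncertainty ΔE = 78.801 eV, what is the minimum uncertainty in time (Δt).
4.176 as

Using the energy-time uncertainty principle:
ΔEΔt ≥ ℏ/2

The minimum uncertainty in time is:
Δt_min = ℏ/(2ΔE)
Δt_min = (1.055e-34 J·s) / (2 × 1.263e-17 J)
Δt_min = 4.176e-18 s = 4.176 as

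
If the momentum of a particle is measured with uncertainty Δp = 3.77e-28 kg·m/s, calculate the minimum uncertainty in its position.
139.864 nm

Using the Heisenberg uncertainty principle:
ΔxΔp ≥ ℏ/2

The minimum uncertainty in position is:
Δx_min = ℏ/(2Δp)
Δx_min = (1.055e-34 J·s) / (2 × 3.770e-28 kg·m/s)
Δx_min = 1.399e-07 m = 139.864 nm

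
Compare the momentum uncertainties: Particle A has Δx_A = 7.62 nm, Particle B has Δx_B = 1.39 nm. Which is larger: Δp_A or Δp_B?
Particle B has the larger minimum momentum uncertainty, by a factor of 5.48.

For each particle, the minimum momentum uncertainty is Δp_min = ℏ/(2Δx):

Particle A: Δp_A = ℏ/(2×7.620e-09 m) = 6.920e-27 kg·m/s
Particle B: Δp_B = ℏ/(2×1.390e-09 m) = 3.793e-26 kg·m/s

Ratio: Δp_B/Δp_A = 5.48

Since Δp_min ∝ 1/Δx, the particle with smaller position uncertainty (B) has larger momentum uncertainty.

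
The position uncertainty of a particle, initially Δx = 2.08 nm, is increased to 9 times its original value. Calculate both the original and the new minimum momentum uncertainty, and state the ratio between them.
Original Δp_min = 2.535 × 10^-26 kg·m/s; new Δp'_min = 2.817 × 10^-27 kg·m/s; ratio Δp'_min/Δp_min = 1/9.

From the uncertainty principle ΔxΔp ≥ ℏ/2, the minimum momentum uncertainty is Δp_min = ℏ/(2Δx).

Original (Δx = 2.08 nm = 2.080e-09 m):
Δp_min = (1.055e-34 J·s)/(2 × 2.080e-09 m) = 2.535e-26 kg·m/s

When Δx → 9Δx:
Δp'_min = ℏ/(2 × 9Δx) = (1/9) × ℏ/(2Δx) = (1/9) × Δp_min
Δp'_min = 1/9 × 2.535e-26 kg·m/s = 2.817e-27 kg·m/s

Since Δp_min ∝ 1/Δx, when Δx is increased to 9 times its original value, Δp_min decreases to 1/9 of its original value.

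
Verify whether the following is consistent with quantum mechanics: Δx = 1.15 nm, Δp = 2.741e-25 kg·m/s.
Yes, it satisfies the uncertainty principle.

Calculate the product ΔxΔp:
ΔxΔp = (1.150e-09 m) × (2.741e-25 kg·m/s)
ΔxΔp = 3.152e-34 J·s

Compare to the minimum allowed value ℏ/2:
ℏ/2 = 5.273e-35 J·s

Since ΔxΔp = 3.152e-34 J·s ≥ 5.273e-35 J·s = ℏ/2,
the measurement satisfies the uncertainty principle.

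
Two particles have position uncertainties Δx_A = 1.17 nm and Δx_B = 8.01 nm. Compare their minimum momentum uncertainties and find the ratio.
Particle A has the larger minimum momentum uncertainty, by a factor of 6.85.

For each particle, the minimum momentum uncertainty is Δp_min = ℏ/(2Δx):

Particle A: Δp_A = ℏ/(2×1.170e-09 m) = 4.507e-26 kg·m/s
Particle B: Δp_B = ℏ/(2×8.010e-09 m) = 6.583e-27 kg·m/s

Ratio: Δp_A/Δp_B = 6.85

Since Δp_min ∝ 1/Δx, the particle with smaller position uncertainty (A) has larger momentum uncertainty.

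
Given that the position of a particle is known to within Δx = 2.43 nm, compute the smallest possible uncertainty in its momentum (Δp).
2.170 × 10^-26 kg·m/s

Using the Heisenberg uncertainty principle:
ΔxΔp ≥ ℏ/2

The minimum uncertainty in momentum is:
Δp_min = ℏ/(2Δx)
Δp_min = (1.055e-34 J·s) / (2 × 2.430e-09 m)
Δp_min = 2.170e-26 kg·m/s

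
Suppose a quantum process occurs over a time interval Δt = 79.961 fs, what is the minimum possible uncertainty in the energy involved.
4.116 meV

Using the energy-time uncertainty principle:
ΔEΔt ≥ ℏ/2

The minimum uncertainty in energy is:
ΔE_min = ℏ/(2Δt)
ΔE_min = (1.055e-34 J·s) / (2 × 7.996e-14 s)
ΔE_min = 6.594e-22 J = 4.116 meV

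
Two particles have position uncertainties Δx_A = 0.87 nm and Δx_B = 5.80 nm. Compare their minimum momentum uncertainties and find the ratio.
Particle A has the larger minimum momentum uncertainty, by a factor of 6.67.

For each particle, the minimum momentum uncertainty is Δp_min = ℏ/(2Δx):

Particle A: Δp_A = ℏ/(2×8.700e-10 m) = 6.061e-26 kg·m/s
Particle B: Δp_B = ℏ/(2×5.800e-09 m) = 9.091e-27 kg·m/s

Ratio: Δp_A/Δp_B = 6.67

Since Δp_min ∝ 1/Δx, the particle with smaller position uncertainty (A) has larger momentum uncertainty.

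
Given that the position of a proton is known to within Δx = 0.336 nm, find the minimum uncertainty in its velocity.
93.823 m/s

Using the Heisenberg uncertainty principle and Δp = mΔv:
ΔxΔp ≥ ℏ/2
Δx(mΔv) ≥ ℏ/2

The minimum uncertainty in velocity is:
Δv_min = ℏ/(2mΔx)
Δv_min = (1.055e-34 J·s) / (2 × 1.673e-27 kg × 3.360e-10 m)
Δv_min = 9.382e+01 m/s = 93.823 m/s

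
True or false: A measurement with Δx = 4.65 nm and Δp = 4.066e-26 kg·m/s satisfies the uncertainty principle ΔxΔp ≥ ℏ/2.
Yes, it satisfies the uncertainty principle.

Calculate the product ΔxΔp:
ΔxΔp = (4.650e-09 m) × (4.066e-26 kg·m/s)
ΔxΔp = 1.891e-34 J·s

Compare to the minimum allowed value ℏ/2:
ℏ/2 = 5.273e-35 J·s

Since ΔxΔp = 1.891e-34 J·s ≥ 5.273e-35 J·s = ℏ/2,
the measurement satisfies the uncertainty principle.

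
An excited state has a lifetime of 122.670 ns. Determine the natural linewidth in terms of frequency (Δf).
648.712 kHz

Using the energy-time uncertainty principle and E = hf:
ΔEΔt ≥ ℏ/2
hΔf·Δt ≥ ℏ/2

The minimum frequency uncertainty is:
Δf = ℏ/(2hτ) = 1/(4πτ)
Δf = 1/(4π × 1.227e-07 s)
Δf = 6.487e+05 Hz = 648.712 kHz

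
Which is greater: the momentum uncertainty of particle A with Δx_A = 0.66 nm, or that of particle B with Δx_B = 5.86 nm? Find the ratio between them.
Particle A has the larger minimum momentum uncertainty, by a factor of 8.88.

For each particle, the minimum momentum uncertainty is Δp_min = ℏ/(2Δx):

Particle A: Δp_A = ℏ/(2×6.600e-10 m) = 7.989e-26 kg·m/s
Particle B: Δp_B = ℏ/(2×5.860e-09 m) = 8.998e-27 kg·m/s

Ratio: Δp_A/Δp_B = 8.88

Since Δp_min ∝ 1/Δx, the particle with smaller position uncertainty (A) has larger momentum uncertainty.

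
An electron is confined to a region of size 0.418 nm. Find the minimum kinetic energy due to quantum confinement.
54.514 meV

Using the uncertainty principle:

1. Position uncertainty: Δx ≈ 4.180e-10 m
2. Minimum momentum uncertainty: Δp = ℏ/(2Δx) = 1.261e-25 kg·m/s
3. Minimum kinetic energy:
   KE = (Δp)²/(2m) = (1.261e-25)²/(2 × 9.109e-31 kg)
   KE = 8.734e-21 J = 54.514 meV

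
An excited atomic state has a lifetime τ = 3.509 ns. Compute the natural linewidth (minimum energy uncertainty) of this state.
93.789 neV

Using the energy-time uncertainty principle:
ΔEΔt ≥ ℏ/2

The lifetime τ represents the time uncertainty Δt.
The natural linewidth (minimum energy uncertainty) is:

ΔE = ℏ/(2τ)
ΔE = (1.055e-34 J·s) / (2 × 3.509e-09 s)
ΔE = 1.503e-26 J = 93.789 neV

This natural linewidth limits the precision of spectroscopic measurements.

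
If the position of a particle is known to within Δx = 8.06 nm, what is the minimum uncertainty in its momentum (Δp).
6.542 × 10^-27 kg·m/s

Using the Heisenberg uncertainty principle:
ΔxΔp ≥ ℏ/2

The minimum uncertainty in momentum is:
Δp_min = ℏ/(2Δx)
Δp_min = (1.055e-34 J·s) / (2 × 8.060e-09 m)
Δp_min = 6.542e-27 kg·m/s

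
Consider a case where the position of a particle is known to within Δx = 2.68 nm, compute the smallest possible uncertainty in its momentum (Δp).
1.967 × 10^-26 kg·m/s

Using the Heisenberg uncertainty principle:
ΔxΔp ≥ ℏ/2

The minimum uncertainty in momentum is:
Δp_min = ℏ/(2Δx)
Δp_min = (1.055e-34 J·s) / (2 × 2.680e-09 m)
Δp_min = 1.967e-26 kg·m/s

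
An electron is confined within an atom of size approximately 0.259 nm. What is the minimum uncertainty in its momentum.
2.036 × 10^-25 kg·m/s

Using the Heisenberg uncertainty principle:
ΔxΔp ≥ ℏ/2

With Δx ≈ L = 2.590e-10 m (the confinement size):
Δp_min = ℏ/(2Δx)
Δp_min = (1.055e-34 J·s) / (2 × 2.590e-10 m)
Δp_min = 2.036e-25 kg·m/s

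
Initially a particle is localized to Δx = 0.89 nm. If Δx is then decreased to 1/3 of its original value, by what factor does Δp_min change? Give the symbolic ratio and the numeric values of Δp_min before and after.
Original Δp_min = 5.925 × 10^-26 kg·m/s; new Δp'_min = 1.777 × 10^-25 kg·m/s; ratio Δp'_min/Δp_min = 3.

From the uncertainty principle ΔxΔp ≥ ℏ/2, the minimum momentum uncertainty is Δp_min = ℏ/(2Δx).

Original (Δx = 0.89 nm = 8.900e-10 m):
Δp_min = (1.055e-34 J·s)/(2 × 8.900e-10 m) = 5.925e-26 kg·m/s

When Δx → (1/3)Δx:
Δp'_min = ℏ/(2 × (1/3)Δx) = 3 × ℏ/(2Δx) = 3 × Δp_min
Δp'_min = 3 × 5.925e-26 kg·m/s = 1.777e-25 kg·m/s

Since Δp_min ∝ 1/Δx, when Δx is decreased to 1/3 of its original value, Δp_min increases to 3 times its original value.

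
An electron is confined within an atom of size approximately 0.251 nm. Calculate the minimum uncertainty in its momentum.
2.101 × 10^-25 kg·m/s

Using the Heisenberg uncertainty principle:
ΔxΔp ≥ ℏ/2

With Δx ≈ L = 2.510e-10 m (the confinement size):
Δp_min = ℏ/(2Δx)
Δp_min = (1.055e-34 J·s) / (2 × 2.510e-10 m)
Δp_min = 2.101e-25 kg·m/s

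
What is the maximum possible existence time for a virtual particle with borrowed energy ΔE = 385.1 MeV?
8.546 × 10^-25 s

Using the energy-time uncertainty principle:
ΔEΔt ≥ ℏ/2

For a virtual particle borrowing energy ΔE, the maximum lifetime is:
Δt_max = ℏ/(2ΔE)

Converting energy:
ΔE = 385.1 MeV = 6.170e-11 J

Δt_max = (1.055e-34 J·s) / (2 × 6.170e-11 J)
Δt_max = 8.546e-25 s = 8.546 × 10^-25 s

Virtual particles with higher borrowed energy exist for shorter times.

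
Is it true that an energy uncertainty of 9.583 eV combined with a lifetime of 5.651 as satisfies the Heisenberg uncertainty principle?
No, it violates the uncertainty relation.

Calculate the product ΔEΔt:
ΔE = 9.583 eV = 1.535e-18 J
ΔEΔt = (1.535e-18 J) × (5.651e-18 s)
ΔEΔt = 8.676e-36 J·s

Compare to the minimum allowed value ℏ/2:
ℏ/2 = 5.273e-35 J·s

Since ΔEΔt = 8.676e-36 J·s < 5.273e-35 J·s = ℏ/2,
this violates the uncertainty relation.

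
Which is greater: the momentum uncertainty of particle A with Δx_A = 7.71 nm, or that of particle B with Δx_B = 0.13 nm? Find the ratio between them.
Particle B has the larger minimum momentum uncertainty, by a factor of 59.31.

For each particle, the minimum momentum uncertainty is Δp_min = ℏ/(2Δx):

Particle A: Δp_A = ℏ/(2×7.710e-09 m) = 6.839e-27 kg·m/s
Particle B: Δp_B = ℏ/(2×1.300e-10 m) = 4.056e-25 kg·m/s

Ratio: Δp_B/Δp_A = 59.31

Since Δp_min ∝ 1/Δx, the particle with smaller position uncertainty (B) has larger momentum uncertainty.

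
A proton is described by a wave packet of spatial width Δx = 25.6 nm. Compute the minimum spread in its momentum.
2.060 × 10^-27 kg·m/s

For a wave packet, the spatial width Δx and momentum spread Δp are related by the uncertainty principle:
ΔxΔp ≥ ℏ/2

The minimum momentum spread is:
Δp_min = ℏ/(2Δx)
Δp_min = (1.055e-34 J·s) / (2 × 2.560e-08 m)
Δp_min = 2.060e-27 kg·m/s

A wave packet cannot have both a well-defined position and well-defined momentum.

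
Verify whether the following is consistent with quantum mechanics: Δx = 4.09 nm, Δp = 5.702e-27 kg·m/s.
No, it violates the uncertainty principle (impossible measurement).

Calculate the product ΔxΔp:
ΔxΔp = (4.090e-09 m) × (5.702e-27 kg·m/s)
ΔxΔp = 2.332e-35 J·s

Compare to the minimum allowed value ℏ/2:
ℏ/2 = 5.273e-35 J·s

Since ΔxΔp = 2.332e-35 J·s < 5.273e-35 J·s = ℏ/2,
the measurement violates the uncertainty principle.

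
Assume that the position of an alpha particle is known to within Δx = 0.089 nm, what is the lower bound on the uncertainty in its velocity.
89.163 m/s

Using the Heisenberg uncertainty principle and Δp = mΔv:
ΔxΔp ≥ ℏ/2
Δx(mΔv) ≥ ℏ/2

The minimum uncertainty in velocity is:
Δv_min = ℏ/(2mΔx)
Δv_min = (1.055e-34 J·s) / (2 × 6.645e-27 kg × 8.900e-11 m)
Δv_min = 8.916e+01 m/s = 89.163 m/s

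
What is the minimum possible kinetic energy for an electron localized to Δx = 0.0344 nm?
8.049 eV

Localizing a particle requires giving it sufficient momentum uncertainty:

1. From uncertainty principle: Δp ≥ ℏ/(2Δx)
   Δp_min = (1.055e-34 J·s) / (2 × 3.440e-11 m)
   Δp_min = 1.533e-24 kg·m/s

2. This momentum uncertainty corresponds to kinetic energy:
   KE ≈ (Δp)²/(2m) = (1.533e-24)²/(2 × 9.109e-31 kg)
   KE = 1.290e-18 J = 8.049 eV

Tighter localization requires more energy.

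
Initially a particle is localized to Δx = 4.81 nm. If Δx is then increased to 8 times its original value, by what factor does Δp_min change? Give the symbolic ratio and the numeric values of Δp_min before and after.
Original Δp_min = 1.096 × 10^-26 kg·m/s; new Δp'_min = 1.370 × 10^-27 kg·m/s; ratio Δp'_min/Δp_min = 1/8.

From the uncertainty principle ΔxΔp ≥ ℏ/2, the minimum momentum uncertainty is Δp_min = ℏ/(2Δx).

Original (Δx = 4.81 nm = 4.810e-09 m):
Δp_min = (1.055e-34 J·s)/(2 × 4.810e-09 m) = 1.096e-26 kg·m/s

When Δx → 8Δx:
Δp'_min = ℏ/(2 × 8Δx) = (1/8) × ℏ/(2Δx) = (1/8) × Δp_min
Δp'_min = 1/8 × 1.096e-26 kg·m/s = 1.370e-27 kg·m/s

Since Δp_min ∝ 1/Δx, when Δx is increased to 8 times its original value, Δp_min decreases to 1/8 of its original value.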